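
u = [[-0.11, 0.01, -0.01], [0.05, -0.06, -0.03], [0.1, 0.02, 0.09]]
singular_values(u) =[0.17, 0.09, 0.02]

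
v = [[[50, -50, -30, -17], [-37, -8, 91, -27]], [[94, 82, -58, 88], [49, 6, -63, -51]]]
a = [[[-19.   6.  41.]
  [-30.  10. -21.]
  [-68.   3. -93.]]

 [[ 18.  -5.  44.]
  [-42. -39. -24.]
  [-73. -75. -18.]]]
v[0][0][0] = 50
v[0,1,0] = -37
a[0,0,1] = 6.0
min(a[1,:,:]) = -75.0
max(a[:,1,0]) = -30.0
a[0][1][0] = -30.0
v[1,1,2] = -63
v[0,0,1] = -50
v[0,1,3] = -27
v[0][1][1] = -8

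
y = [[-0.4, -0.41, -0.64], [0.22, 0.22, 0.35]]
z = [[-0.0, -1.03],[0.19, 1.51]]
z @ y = [[-0.23,-0.23,-0.36], [0.26,0.25,0.41]]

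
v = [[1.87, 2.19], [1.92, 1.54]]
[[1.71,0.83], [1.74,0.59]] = v @ [[0.89, 0.02], [0.02, 0.36]]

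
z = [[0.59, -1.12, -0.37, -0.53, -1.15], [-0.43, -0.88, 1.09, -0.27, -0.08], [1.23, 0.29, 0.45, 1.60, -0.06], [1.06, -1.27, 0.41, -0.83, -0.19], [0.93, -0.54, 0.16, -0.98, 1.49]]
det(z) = 2.491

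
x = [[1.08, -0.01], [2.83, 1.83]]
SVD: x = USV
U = [[-0.27, -0.96], [-0.96, 0.27]]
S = [3.49, 0.57]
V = [[-0.86, -0.50], [-0.50, 0.86]]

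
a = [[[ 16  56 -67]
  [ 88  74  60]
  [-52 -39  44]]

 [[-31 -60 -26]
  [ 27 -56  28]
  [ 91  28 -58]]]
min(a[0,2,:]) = -52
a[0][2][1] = -39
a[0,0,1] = 56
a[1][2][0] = 91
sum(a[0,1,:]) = 222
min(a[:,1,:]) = -56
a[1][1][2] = 28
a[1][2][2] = -58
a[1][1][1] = -56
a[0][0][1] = 56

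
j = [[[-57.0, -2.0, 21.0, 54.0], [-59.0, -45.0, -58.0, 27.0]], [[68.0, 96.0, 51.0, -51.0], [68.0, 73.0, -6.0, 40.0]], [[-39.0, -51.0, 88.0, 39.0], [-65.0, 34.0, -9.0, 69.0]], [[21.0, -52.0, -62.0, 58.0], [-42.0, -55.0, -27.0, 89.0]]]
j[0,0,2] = 21.0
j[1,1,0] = 68.0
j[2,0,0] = -39.0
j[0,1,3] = 27.0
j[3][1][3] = 89.0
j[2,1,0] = -65.0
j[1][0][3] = -51.0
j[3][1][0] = -42.0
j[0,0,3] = 54.0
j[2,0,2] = 88.0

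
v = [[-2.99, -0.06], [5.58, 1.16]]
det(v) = -3.134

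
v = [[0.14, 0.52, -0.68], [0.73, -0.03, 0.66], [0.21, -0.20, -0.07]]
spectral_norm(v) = 1.12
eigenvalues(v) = [(0.68+0j), (-0.32+0.46j), (-0.32-0.46j)]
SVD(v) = [[0.59, 0.81, -0.03],[-0.80, 0.58, -0.14],[-0.09, 0.11, 0.99]] @ diag([1.1175276700737384, 0.6984840088836453, 0.27212496385556734]) @ [[-0.47, 0.31, -0.83], [0.80, 0.54, -0.25], [0.37, -0.78, -0.50]]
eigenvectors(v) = [[(-0.69+0j), (-0.51+0.08j), -0.51-0.08j], [-0.72+0.00j, 0.71+0.00j, 0.71-0.00j], [-0.00+0.00j, 0.26+0.40j, 0.26-0.40j]]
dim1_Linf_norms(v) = [0.68, 0.73, 0.21]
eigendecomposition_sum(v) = [[0.37-0.00j, (0.29+0j), -0.08+0.00j], [0.38-0.00j, (0.31+0j), (-0.08+0j)], [-0j, 0.00+0.00j, -0.00+0.00j]] + [[(-0.12+0.07j), 0.11-0.07j, -0.30-0.17j],[(0.17-0.07j), -0.17+0.07j, 0.37+0.30j],[0.10+0.07j, -0.10-0.07j, -0.03+0.32j]] + [[-0.12-0.07j, 0.11+0.07j, -0.30+0.17j], [0.17+0.07j, (-0.17-0.07j), 0.37-0.30j], [(0.1-0.07j), -0.10+0.07j, (-0.03-0.32j)]]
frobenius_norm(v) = 1.35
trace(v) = 0.04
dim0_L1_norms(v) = [1.08, 0.75, 1.41]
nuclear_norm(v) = 2.09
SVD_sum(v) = [[-0.31, 0.21, -0.55], [0.42, -0.28, 0.74], [0.05, -0.03, 0.08]] + [[0.45, 0.31, -0.14], [0.33, 0.22, -0.1], [0.06, 0.04, -0.02]] + [[-0.00, 0.01, 0.0], [-0.01, 0.03, 0.02], [0.10, -0.21, -0.14]]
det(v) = 0.21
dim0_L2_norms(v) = [0.77, 0.56, 0.95]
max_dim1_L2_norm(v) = 0.98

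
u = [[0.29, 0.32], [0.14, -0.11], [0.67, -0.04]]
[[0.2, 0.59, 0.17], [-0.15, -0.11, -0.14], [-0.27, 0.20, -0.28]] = u@[[-0.35, 0.39, -0.36], [0.95, 1.48, 0.85]]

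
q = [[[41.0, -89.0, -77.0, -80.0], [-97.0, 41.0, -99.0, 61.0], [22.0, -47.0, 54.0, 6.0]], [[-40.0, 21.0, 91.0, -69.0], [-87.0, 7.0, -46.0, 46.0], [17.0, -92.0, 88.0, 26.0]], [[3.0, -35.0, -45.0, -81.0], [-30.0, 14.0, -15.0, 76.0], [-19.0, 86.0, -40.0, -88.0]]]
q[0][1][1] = 41.0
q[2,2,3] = -88.0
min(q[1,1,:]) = -87.0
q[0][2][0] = 22.0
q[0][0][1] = -89.0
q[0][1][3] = 61.0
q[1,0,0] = -40.0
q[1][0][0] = -40.0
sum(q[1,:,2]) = 133.0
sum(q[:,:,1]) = -94.0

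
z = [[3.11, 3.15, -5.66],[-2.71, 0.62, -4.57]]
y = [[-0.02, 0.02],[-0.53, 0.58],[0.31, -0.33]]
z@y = [[-3.49, 3.76], [-1.69, 1.81]]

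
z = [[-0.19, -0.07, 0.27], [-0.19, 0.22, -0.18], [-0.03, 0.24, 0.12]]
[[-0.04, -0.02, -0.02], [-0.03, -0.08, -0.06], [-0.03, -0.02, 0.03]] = z @ [[0.14,0.25,0.28], [-0.07,-0.08,0.10], [-0.05,0.08,0.15]]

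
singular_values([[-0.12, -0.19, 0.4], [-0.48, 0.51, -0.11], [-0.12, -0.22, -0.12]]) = [0.73, 0.43, 0.27]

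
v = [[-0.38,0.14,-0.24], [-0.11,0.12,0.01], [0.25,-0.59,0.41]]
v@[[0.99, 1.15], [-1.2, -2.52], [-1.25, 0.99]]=[[-0.24, -1.03], [-0.27, -0.42], [0.44, 2.18]]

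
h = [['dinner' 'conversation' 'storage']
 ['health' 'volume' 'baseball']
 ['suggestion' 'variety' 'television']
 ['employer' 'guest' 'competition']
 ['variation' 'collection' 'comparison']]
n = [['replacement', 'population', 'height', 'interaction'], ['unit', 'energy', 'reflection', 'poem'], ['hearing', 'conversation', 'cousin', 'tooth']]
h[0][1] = 'conversation'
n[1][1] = 'energy'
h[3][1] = 'guest'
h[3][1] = 'guest'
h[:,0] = ['dinner', 'health', 'suggestion', 'employer', 'variation']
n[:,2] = ['height', 'reflection', 'cousin']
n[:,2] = ['height', 'reflection', 'cousin']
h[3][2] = 'competition'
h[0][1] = 'conversation'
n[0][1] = 'population'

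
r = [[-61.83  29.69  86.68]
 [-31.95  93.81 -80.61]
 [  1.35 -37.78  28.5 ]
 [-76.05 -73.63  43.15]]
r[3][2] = 43.15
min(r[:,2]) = -80.61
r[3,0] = -76.05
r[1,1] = 93.81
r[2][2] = 28.5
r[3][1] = -73.63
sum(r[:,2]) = 77.72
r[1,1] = 93.81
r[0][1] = 29.69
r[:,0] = [-61.83, -31.95, 1.35, -76.05]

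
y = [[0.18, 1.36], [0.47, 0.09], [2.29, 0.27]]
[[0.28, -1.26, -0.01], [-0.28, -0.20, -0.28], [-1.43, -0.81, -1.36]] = y @ [[-0.66, -0.25, -0.6], [0.29, -0.89, 0.07]]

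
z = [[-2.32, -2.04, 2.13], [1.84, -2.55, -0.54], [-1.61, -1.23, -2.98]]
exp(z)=[[-0.11,  -0.06,  0.02],[0.03,  -0.05,  0.07],[-0.04,  0.06,  -0.04]]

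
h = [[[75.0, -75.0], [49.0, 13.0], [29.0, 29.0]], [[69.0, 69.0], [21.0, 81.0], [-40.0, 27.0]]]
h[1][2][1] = 27.0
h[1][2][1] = 27.0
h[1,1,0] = 21.0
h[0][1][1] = 13.0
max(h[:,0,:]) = 75.0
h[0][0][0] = 75.0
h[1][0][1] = 69.0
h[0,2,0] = 29.0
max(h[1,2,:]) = 27.0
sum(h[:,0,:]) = 138.0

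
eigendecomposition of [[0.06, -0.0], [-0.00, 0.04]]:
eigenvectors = [[1.00, 0.00],[0.00, 1.00]]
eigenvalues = [0.06, 0.04]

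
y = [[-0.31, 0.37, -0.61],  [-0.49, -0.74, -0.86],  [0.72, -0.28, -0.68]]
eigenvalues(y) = [(-0.26+0.79j), (-0.26-0.79j), (-1.21+0j)]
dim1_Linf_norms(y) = [0.61, 0.86, 0.72]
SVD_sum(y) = [[-0.05, -0.19, -0.35], [-0.14, -0.54, -1.02], [-0.08, -0.3, -0.56]] + [[-0.29, 0.03, 0.03], [-0.34, 0.03, 0.03], [0.79, -0.07, -0.07]] + [[0.02, 0.53, -0.28], [-0.01, -0.23, 0.13], [0.00, 0.09, -0.05]]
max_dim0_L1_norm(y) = 2.15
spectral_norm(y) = 1.38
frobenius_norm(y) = 1.79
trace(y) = -1.73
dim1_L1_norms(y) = [1.29, 2.09, 1.68]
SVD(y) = [[-0.29,0.31,0.9],  [-0.84,0.37,-0.4],  [-0.46,-0.87,0.15]] @ diag([1.3817735866928174, 0.9162824637120411, 0.6653782396591129]) @ [[0.12, 0.46, 0.88], [-0.99, 0.09, 0.09], [0.04, 0.88, -0.47]]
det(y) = -0.84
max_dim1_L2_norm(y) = 1.24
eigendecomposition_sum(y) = [[-0.15+0.39j, (0.17+0.06j), (-0.32-0.09j)],[(-0.39-0.02j), (-0.01+0.17j), (-0.01-0.31j)],[(0.28+0.15j), (0.06-0.13j), (-0.1+0.23j)]] + [[(-0.15-0.39j), 0.17-0.06j, (-0.32+0.09j)], [(-0.39+0.02j), -0.01-0.17j, -0.01+0.31j], [(0.28-0.15j), (0.06+0.13j), -0.10-0.23j]] + [[(-0.01+0j), 0.02-0.00j, (0.02-0j)], [0.28-0.00j, (-0.73+0j), -0.85+0.00j], [(0.16-0j), (-0.41+0j), (-0.48+0j)]]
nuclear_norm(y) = 2.96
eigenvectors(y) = [[0.64+0.00j, 0.64-0.00j, (-0.02+0j)], [(0.18+0.57j), (0.18-0.57j), (0.87+0j)], [0.06-0.48j, (0.06+0.48j), (0.49+0j)]]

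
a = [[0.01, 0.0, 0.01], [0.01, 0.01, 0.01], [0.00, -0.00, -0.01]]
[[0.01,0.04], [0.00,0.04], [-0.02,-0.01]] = a @ [[-0.76, 2.39], [-1.00, 0.57], [1.86, 1.18]]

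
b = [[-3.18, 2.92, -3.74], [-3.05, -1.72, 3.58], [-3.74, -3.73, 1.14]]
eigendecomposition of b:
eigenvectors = [[-0.82+0.00j,0.15+0.33j,(0.15-0.33j)], [(-0.14+0j),(-0.71+0j),(-0.71-0j)], [(-0.56+0j),-0.36-0.49j,(-0.36+0.49j)]]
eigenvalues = [(-5.25+0j), (0.74+3.92j), (0.74-3.92j)]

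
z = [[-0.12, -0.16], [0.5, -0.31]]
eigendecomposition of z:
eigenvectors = [[(0.17+0.46j),(0.17-0.46j)], [(0.87+0j),0.87-0.00j]]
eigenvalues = [(-0.21+0.27j), (-0.21-0.27j)]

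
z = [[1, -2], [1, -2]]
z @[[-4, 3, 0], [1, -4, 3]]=[[-6, 11, -6], [-6, 11, -6]]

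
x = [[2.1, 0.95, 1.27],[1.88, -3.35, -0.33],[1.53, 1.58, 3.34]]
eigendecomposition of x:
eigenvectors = [[-0.12, 0.65, 0.51],[0.97, 0.32, 0.09],[-0.2, -0.7, 0.86]]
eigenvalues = [-3.51, 1.2, 4.41]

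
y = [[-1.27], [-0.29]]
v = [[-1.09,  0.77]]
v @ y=[[1.16]]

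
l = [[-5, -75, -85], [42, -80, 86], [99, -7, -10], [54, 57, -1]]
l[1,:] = [42, -80, 86]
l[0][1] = -75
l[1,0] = 42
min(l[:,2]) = -85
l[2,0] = 99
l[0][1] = -75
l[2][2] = -10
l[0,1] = -75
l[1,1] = -80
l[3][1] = 57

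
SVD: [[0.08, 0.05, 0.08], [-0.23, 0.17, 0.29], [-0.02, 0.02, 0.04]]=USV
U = [[0.09, -0.99, -0.07], [0.99, 0.1, -0.11], [0.12, -0.06, 0.99]]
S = [0.41, 0.12, 0.0]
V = [[-0.54, 0.42, 0.73], [-0.84, -0.29, -0.46], [0.02, -0.86, 0.52]]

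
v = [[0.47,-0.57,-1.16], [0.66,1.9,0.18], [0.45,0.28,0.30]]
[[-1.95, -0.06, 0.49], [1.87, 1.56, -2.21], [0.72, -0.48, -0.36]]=v @[[0.19,-1.17,-0.15],[0.79,1.33,-1.12],[1.37,-1.08,0.07]]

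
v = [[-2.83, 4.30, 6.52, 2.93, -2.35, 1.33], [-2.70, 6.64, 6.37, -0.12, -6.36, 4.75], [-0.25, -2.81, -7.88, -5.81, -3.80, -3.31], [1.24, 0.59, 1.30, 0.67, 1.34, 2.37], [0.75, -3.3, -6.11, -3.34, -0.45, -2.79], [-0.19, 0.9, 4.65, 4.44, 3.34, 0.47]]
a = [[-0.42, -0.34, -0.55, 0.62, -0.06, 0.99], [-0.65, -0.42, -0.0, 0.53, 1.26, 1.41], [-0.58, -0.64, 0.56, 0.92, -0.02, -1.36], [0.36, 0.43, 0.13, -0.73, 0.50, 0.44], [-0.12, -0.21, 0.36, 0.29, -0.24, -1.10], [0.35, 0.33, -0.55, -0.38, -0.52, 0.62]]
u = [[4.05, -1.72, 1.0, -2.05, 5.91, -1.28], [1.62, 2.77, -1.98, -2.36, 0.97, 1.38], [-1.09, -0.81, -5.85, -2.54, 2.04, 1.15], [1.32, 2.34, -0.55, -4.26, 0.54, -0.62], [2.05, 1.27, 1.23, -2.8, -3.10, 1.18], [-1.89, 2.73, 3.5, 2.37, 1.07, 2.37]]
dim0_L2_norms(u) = [5.45, 5.08, 7.29, 6.92, 7.15, 3.5]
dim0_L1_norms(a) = [2.48, 2.37, 2.15, 3.47, 2.6, 5.92]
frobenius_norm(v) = 22.41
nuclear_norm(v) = 33.77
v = a @ u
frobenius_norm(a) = 3.79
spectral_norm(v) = 19.33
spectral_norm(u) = 9.49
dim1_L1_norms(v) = [20.26, 26.94, 23.86, 7.51, 16.74, 13.99]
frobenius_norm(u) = 14.83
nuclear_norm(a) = 6.30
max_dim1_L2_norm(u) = 7.82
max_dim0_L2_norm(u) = 7.29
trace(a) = -0.63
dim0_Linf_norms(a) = [0.65, 0.64, 0.56, 0.92, 1.26, 1.41]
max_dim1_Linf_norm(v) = 7.88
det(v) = -0.01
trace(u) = -4.02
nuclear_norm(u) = 32.03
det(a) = 0.00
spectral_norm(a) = 2.82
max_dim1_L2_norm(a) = 2.11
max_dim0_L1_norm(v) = 32.83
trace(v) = -3.38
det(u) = -6921.14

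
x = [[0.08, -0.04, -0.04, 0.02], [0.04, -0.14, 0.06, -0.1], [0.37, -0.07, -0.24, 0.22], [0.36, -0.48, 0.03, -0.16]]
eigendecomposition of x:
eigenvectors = [[0.04+0.00j,(0.18+0.11j),(0.18-0.11j),(-0.57+0j)], [(-0.36+0j),(0.01+0.02j),(0.01-0.02j),(-0.61+0j)], [0.58+0.00j,(0.81+0j),(0.81-0j),(-0.26+0j)], [-0.73+0.00j,0.55+0.01j,(0.55-0.01j),0.48+0.00j]]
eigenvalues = [(-0.44+0j), (-0.01+0.05j), (-0.01-0.05j), 0j]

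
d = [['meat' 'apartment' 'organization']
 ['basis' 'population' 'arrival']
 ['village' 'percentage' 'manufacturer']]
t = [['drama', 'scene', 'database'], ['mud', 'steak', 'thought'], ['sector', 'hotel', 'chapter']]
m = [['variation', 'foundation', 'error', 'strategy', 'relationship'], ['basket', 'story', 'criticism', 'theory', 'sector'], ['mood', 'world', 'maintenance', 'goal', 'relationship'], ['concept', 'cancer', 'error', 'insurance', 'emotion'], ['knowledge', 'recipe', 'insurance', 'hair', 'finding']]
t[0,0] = 'drama'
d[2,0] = 'village'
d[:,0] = ['meat', 'basis', 'village']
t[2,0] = 'sector'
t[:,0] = ['drama', 'mud', 'sector']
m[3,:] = ['concept', 'cancer', 'error', 'insurance', 'emotion']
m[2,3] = 'goal'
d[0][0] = 'meat'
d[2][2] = 'manufacturer'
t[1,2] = 'thought'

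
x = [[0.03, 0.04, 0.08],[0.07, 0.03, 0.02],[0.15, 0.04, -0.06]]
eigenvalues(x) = [-0.13, 0.14, -0.0]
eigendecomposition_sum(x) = [[-0.04, -0.00, 0.05],[0.01, 0.00, -0.01],[0.08, 0.0, -0.09]] + [[0.07, 0.04, 0.03], [0.06, 0.03, 0.03], [0.07, 0.04, 0.03]] + [[-0.0, 0.00, -0.00], [0.0, -0.0, 0.00], [-0.00, 0.0, -0.0]]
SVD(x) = [[-0.13, -0.90, -0.43], [-0.39, -0.35, 0.85], [-0.91, 0.28, -0.30]] @ diag([0.17995312719736278, 0.10198339725933252, 0.0040322072534693994]) @ [[-0.93, -0.3, 0.20], [-0.09, -0.34, -0.93], [0.35, -0.89, 0.29]]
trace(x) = 0.00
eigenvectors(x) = [[0.46, -0.63, 0.35], [-0.09, -0.52, -0.89], [-0.89, -0.58, 0.3]]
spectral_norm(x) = 0.18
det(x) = 0.00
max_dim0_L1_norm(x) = 0.25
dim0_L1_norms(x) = [0.25, 0.11, 0.16]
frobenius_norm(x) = 0.21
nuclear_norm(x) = 0.29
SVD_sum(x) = [[0.02, 0.01, -0.0], [0.07, 0.02, -0.01], [0.15, 0.05, -0.03]] + [[0.01, 0.03, 0.09],[0.0, 0.01, 0.03],[-0.00, -0.01, -0.03]] + [[-0.0, 0.0, -0.0], [0.0, -0.00, 0.00], [-0.0, 0.00, -0.0]]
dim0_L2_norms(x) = [0.17, 0.06, 0.1]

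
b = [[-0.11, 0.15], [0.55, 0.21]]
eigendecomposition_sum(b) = [[-0.21, 0.06], [0.23, -0.07]] + [[0.1, 0.09], [0.32, 0.28]]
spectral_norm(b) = 0.59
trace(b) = 0.10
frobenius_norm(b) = 0.62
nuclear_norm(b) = 0.77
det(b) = -0.11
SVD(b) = [[-0.09, 1.0], [1.0, 0.09]] @ diag([0.5909929093787603, 0.17868234681699416]) @ [[0.94, 0.33], [-0.33, 0.94]]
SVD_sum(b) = [[-0.05,-0.02], [0.56,0.19]] + [[-0.06,0.17], [-0.01,0.02]]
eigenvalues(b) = [-0.28, 0.38]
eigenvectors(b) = [[-0.66, -0.29],[0.75, -0.96]]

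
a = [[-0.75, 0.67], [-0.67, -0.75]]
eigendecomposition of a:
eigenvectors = [[-0.71j, 0.00+0.71j], [0.71+0.00j, (0.71-0j)]]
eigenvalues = [(-0.75+0.67j), (-0.75-0.67j)]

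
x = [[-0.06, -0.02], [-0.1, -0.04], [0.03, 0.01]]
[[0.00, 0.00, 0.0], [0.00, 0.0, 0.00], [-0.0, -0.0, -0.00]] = x @ [[-0.03,  -0.06,  -0.02],[0.02,  0.04,  0.01]]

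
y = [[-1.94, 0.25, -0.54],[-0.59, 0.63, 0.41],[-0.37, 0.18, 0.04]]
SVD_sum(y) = [[-1.94, 0.42, -0.36], [-0.60, 0.13, -0.11], [-0.37, 0.08, -0.07]] + [[-0.0, -0.17, -0.18], [0.01, 0.50, 0.52], [0.0, 0.1, 0.11]] + [[0.00,0.0,-0.00], [0.0,0.0,-0.0], [-0.00,-0.0,0.0]]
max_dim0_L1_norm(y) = 2.9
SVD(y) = [[-0.94, 0.32, -0.11], [-0.29, -0.93, -0.24], [-0.18, -0.19, 0.97]] @ diag([2.143982256223105, 0.7778341486328916, 0.003757954367581319]) @ [[0.96, -0.21, 0.18], [-0.02, -0.69, -0.72], [-0.27, -0.69, 0.67]]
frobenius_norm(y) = 2.28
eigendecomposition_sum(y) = [[-1.93, 0.22, -0.56],[-0.39, 0.04, -0.11],[-0.32, 0.04, -0.09]] + [[-0.01,0.03,0.02], [-0.20,0.58,0.53], [-0.05,0.14,0.13]] + [[0.00, 0.0, -0.00],[0.0, 0.00, -0.0],[-0.0, -0.00, 0.0]]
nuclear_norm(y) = 2.93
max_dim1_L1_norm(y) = 2.73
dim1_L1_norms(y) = [2.73, 1.63, 0.59]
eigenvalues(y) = [-1.98, 0.7, 0.0]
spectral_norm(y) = 2.14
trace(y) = -1.27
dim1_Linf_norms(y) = [1.94, 0.63, 0.37]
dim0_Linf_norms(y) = [1.94, 0.63, 0.54]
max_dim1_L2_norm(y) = 2.03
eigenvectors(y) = [[0.97, -0.04, -0.27], [0.19, -0.97, -0.69], [0.16, -0.24, 0.67]]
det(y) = -0.01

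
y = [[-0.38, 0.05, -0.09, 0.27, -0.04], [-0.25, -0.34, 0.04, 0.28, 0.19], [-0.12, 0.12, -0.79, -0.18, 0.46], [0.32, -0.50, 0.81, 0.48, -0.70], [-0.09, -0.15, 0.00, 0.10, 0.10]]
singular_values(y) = [1.59, 0.68, 0.37, 0.25, 0.0]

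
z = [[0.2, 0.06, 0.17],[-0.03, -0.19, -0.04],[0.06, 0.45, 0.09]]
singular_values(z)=[0.52, 0.23, 0.0]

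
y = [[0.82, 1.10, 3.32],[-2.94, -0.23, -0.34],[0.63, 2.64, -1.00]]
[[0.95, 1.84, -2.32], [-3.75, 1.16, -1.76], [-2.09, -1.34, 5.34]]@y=[[-6.09, -5.5, 4.85], [-7.59, -9.04, -11.08], [5.59, 12.11, -11.82]]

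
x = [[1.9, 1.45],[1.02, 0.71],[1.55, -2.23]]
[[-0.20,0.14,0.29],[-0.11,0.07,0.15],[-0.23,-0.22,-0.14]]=x@ [[-0.12, 0.0, 0.07], [0.02, 0.10, 0.11]]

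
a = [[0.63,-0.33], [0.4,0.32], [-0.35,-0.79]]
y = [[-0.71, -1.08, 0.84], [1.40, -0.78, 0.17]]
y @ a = [[-1.17, -0.77], [0.51, -0.85]]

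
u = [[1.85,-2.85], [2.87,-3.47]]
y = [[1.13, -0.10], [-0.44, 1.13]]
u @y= [[3.34, -3.41], [4.77, -4.21]]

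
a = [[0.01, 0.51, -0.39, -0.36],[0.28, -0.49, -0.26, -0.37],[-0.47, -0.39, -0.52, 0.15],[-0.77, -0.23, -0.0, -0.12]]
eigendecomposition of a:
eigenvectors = [[0.63+0.00j,(0.02+0j),(-0.47+0.15j),(-0.47-0.15j)], [0.36+0.00j,-0.70+0.00j,0.36-0.28j,0.36+0.28j], [(-0.38+0j),-0.69+0.00j,(0.4-0.03j),0.40+0.03j], [-0.58+0.00j,-0.20+0.00j,-0.63+0.00j,-0.63-0.00j]]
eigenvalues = [(0.86+0j), (-0.86+0j), (-0.56+0.09j), (-0.56-0.09j)]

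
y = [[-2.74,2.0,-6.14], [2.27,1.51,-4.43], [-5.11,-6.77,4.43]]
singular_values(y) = [11.28, 6.05, 1.99]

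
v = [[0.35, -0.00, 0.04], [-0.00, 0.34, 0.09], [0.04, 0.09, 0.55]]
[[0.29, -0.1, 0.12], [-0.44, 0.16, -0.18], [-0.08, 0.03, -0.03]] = v @ [[0.84, -0.3, 0.34], [-1.31, 0.46, -0.53], [0.01, -0.00, 0.01]]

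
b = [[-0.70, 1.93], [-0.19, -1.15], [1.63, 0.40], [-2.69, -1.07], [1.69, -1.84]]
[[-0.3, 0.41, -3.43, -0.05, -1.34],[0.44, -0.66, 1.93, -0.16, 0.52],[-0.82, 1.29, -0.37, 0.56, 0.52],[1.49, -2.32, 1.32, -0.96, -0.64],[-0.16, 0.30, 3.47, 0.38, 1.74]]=b@[[-0.43, 0.68, 0.19, 0.32, 0.45], [-0.31, 0.46, -1.71, 0.09, -0.53]]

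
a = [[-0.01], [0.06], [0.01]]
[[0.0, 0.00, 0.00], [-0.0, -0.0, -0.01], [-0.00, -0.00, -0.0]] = a @ [[-0.06, -0.08, -0.09]]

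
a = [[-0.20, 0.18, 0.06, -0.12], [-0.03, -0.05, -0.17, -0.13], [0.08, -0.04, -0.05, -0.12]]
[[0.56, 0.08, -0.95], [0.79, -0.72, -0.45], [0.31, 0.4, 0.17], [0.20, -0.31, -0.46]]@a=[[-0.19, 0.13, 0.07, 0.04], [-0.17, 0.2, 0.19, 0.05], [-0.06, 0.03, -0.06, -0.11], [-0.07, 0.07, 0.09, 0.07]]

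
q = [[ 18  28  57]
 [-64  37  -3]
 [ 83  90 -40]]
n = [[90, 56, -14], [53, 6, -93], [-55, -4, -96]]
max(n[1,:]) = 53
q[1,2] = -3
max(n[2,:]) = -4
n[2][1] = -4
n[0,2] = -14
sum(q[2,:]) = 133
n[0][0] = 90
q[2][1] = 90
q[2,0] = 83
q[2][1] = 90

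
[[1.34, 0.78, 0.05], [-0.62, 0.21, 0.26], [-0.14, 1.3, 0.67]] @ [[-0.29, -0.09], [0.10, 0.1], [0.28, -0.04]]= [[-0.3, -0.04], [0.27, 0.07], [0.36, 0.12]]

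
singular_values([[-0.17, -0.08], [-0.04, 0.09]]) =[0.19, 0.1]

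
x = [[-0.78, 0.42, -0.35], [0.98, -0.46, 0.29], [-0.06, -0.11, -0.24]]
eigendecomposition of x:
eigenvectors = [[0.64, -0.53, -0.16], [-0.77, -0.77, 0.51], [-0.05, 0.37, 0.84]]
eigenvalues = [-1.26, 0.07, -0.3]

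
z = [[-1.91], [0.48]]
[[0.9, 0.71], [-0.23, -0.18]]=z @ [[-0.47, -0.37]]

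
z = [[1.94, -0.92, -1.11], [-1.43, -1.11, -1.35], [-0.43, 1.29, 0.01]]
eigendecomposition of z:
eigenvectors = [[(0.92+0j), -0.17+0.13j, (-0.17-0.13j)], [(-0.26+0j), (-0.76+0j), (-0.76-0j)], [-0.29+0.00j, 0.33+0.52j, 0.33-0.52j]]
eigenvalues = [(2.54+0j), (-0.85+1.18j), (-0.85-1.18j)]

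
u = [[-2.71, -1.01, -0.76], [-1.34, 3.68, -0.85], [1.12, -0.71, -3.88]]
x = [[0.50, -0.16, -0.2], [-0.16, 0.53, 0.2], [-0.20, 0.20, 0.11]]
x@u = [[-1.36,-0.95,0.53], [-0.05,1.97,-1.1], [0.40,0.86,-0.44]]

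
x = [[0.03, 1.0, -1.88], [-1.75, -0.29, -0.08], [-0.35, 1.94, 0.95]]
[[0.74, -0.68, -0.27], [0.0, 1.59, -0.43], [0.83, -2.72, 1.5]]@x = [[1.31, 0.41, -1.59], [-2.63, -1.30, -0.54], [4.26, 4.53, 0.08]]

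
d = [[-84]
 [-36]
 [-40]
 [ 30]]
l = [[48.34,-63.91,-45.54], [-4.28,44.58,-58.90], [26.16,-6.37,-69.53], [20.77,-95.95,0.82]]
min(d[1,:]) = -36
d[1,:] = [-36]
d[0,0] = -84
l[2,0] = 26.16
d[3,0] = 30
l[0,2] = -45.54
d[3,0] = 30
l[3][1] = -95.95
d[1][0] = -36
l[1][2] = -58.9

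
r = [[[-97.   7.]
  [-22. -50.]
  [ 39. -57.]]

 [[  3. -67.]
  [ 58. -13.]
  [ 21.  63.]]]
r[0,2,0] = 39.0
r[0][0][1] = 7.0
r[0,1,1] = -50.0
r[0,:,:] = [[-97.0, 7.0], [-22.0, -50.0], [39.0, -57.0]]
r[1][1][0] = 58.0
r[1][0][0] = 3.0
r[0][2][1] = -57.0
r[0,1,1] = -50.0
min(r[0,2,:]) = -57.0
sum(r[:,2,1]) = 6.0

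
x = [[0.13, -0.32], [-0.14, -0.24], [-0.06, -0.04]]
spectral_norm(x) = 0.40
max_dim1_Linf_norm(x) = 0.32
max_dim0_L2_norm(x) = 0.4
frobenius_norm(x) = 0.45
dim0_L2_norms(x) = [0.2, 0.4]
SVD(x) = [[-0.81,0.58], [-0.58,-0.76], [-0.09,-0.31]] @ diag([0.4023152507758225, 0.19960570881912948]) @ [[-0.05, 1.00], [1.00, 0.05]]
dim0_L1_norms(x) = [0.33, 0.6]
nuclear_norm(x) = 0.60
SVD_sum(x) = [[0.01,-0.33], [0.01,-0.23], [0.00,-0.04]] + [[0.12, 0.01], [-0.15, -0.01], [-0.06, -0.00]]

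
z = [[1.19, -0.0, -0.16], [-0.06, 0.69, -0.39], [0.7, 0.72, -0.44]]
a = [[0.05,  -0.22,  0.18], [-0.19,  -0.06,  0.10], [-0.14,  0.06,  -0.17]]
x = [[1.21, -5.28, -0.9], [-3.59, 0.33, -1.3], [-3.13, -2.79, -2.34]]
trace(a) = -0.18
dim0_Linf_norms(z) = [1.19, 0.72, 0.44]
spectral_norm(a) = 0.35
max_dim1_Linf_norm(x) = 5.28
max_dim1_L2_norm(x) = 5.49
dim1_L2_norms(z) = [1.2, 0.79, 1.1]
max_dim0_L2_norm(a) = 0.27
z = x @ a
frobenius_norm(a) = 0.43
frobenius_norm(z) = 1.81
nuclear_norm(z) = 2.54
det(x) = 7.60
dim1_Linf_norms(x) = [5.28, 3.59, 3.13]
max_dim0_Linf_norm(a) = 0.22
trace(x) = -0.80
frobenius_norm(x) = 8.24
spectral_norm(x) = 6.41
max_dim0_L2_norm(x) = 5.98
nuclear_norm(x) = 11.81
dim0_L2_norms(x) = [4.91, 5.98, 2.82]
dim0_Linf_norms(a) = [0.19, 0.22, 0.18]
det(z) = 0.06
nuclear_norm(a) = 0.67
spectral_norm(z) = 1.53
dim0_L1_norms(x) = [7.93, 8.4, 4.54]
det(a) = 0.01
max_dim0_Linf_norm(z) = 1.19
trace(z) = 1.44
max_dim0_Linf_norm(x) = 5.28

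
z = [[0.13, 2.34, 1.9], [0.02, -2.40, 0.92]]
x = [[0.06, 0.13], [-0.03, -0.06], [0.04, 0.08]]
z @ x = [[0.01, 0.03], [0.11, 0.22]]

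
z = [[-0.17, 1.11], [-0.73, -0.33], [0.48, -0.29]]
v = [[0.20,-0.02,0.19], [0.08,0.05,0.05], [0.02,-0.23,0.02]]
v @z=[[0.07, 0.17], [-0.03, 0.06], [0.17, 0.09]]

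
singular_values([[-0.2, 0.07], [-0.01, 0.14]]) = [0.22, 0.12]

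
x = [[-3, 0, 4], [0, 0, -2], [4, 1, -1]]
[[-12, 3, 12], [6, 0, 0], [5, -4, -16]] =x@[[0, -1, -4], [2, 0, 0], [-3, 0, 0]]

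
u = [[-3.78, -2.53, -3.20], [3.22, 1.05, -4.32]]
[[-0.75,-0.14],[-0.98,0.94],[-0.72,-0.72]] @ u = [[2.38, 1.75, 3.00], [6.73, 3.47, -0.92], [0.4, 1.07, 5.41]]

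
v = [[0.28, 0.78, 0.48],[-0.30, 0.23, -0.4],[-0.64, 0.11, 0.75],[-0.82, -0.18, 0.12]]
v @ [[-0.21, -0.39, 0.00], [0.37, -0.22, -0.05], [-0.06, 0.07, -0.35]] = [[0.20,-0.25,-0.21], [0.17,0.04,0.13], [0.13,0.28,-0.27], [0.10,0.37,-0.03]]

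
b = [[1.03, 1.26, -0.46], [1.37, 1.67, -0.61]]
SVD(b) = [[-0.6,-0.80], [-0.80,0.6]] @ diag([2.8103371348187465, 0.002277862762442545]) @ [[-0.61,-0.74,0.27], [0.79,-0.60,0.13]]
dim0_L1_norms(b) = [2.4, 2.93, 1.07]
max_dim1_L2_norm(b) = 2.24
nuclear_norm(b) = 2.81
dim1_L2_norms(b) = [1.69, 2.24]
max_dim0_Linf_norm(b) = 1.67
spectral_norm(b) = 2.81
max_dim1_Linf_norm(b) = 1.67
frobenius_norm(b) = 2.81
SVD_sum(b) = [[1.03, 1.26, -0.46], [1.37, 1.67, -0.61]] + [[-0.00, 0.0, -0.00], [0.0, -0.0, 0.00]]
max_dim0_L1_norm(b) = 2.93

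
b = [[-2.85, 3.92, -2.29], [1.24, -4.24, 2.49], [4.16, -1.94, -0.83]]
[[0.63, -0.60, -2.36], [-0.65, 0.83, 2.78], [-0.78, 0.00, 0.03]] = b @ [[-0.02, -0.1, -0.12], [0.27, -0.22, -0.45], [0.21, 0.01, 0.41]]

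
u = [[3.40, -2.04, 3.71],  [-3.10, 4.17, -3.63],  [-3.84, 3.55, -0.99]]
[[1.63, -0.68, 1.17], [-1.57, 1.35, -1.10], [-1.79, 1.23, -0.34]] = u@[[0.43, -0.03, 0.03], [-0.03, 0.32, 0.02], [0.03, 0.02, 0.3]]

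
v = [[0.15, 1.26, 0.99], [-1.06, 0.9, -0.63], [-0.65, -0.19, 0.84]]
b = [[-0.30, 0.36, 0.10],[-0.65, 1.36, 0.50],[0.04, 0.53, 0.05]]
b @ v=[[-0.49, -0.07, -0.44], [-1.86, 0.31, -1.08], [-0.59, 0.52, -0.25]]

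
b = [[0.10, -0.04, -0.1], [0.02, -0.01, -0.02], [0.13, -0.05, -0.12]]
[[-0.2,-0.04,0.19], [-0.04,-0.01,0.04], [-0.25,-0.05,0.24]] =b@[[-0.67, -0.30, 0.76], [0.62, 1.16, -1.22], [1.10, -0.38, -0.70]]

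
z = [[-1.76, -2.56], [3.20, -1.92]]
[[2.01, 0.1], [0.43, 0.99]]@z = [[-3.22, -5.34], [2.41, -3.00]]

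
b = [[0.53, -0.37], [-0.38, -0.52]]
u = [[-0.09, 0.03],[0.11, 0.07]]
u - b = [[-0.62, 0.40], [0.49, 0.59]]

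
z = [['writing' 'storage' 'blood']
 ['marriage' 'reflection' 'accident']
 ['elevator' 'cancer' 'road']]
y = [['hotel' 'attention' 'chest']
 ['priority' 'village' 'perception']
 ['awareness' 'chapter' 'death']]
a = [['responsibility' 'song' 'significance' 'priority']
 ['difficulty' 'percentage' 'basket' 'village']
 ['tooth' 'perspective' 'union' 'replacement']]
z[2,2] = 'road'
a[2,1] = 'perspective'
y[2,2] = 'death'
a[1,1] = 'percentage'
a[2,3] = 'replacement'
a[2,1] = 'perspective'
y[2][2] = 'death'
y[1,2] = 'perception'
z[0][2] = 'blood'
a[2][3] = 'replacement'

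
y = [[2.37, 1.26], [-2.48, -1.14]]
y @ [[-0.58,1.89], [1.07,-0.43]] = [[-0.03, 3.94], [0.22, -4.20]]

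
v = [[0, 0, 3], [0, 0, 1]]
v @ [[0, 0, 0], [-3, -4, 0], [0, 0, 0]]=[[0, 0, 0], [0, 0, 0]]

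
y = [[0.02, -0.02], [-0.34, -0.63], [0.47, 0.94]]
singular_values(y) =[1.27, 0.03]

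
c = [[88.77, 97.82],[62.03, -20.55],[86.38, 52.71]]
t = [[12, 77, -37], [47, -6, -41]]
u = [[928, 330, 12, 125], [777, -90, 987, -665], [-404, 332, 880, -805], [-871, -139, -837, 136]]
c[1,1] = -20.55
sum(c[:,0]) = 237.18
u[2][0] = -404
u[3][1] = -139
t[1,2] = -41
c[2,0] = 86.38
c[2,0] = 86.38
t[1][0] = 47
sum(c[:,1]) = 129.98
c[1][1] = -20.55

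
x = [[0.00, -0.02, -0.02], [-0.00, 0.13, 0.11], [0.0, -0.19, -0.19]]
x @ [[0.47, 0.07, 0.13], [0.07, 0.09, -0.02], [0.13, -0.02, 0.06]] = [[-0.0, -0.0, -0.0],[0.02, 0.01, 0.0],[-0.04, -0.01, -0.01]]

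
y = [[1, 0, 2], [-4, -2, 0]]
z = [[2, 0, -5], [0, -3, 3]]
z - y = [[1, 0, -7], [4, -1, 3]]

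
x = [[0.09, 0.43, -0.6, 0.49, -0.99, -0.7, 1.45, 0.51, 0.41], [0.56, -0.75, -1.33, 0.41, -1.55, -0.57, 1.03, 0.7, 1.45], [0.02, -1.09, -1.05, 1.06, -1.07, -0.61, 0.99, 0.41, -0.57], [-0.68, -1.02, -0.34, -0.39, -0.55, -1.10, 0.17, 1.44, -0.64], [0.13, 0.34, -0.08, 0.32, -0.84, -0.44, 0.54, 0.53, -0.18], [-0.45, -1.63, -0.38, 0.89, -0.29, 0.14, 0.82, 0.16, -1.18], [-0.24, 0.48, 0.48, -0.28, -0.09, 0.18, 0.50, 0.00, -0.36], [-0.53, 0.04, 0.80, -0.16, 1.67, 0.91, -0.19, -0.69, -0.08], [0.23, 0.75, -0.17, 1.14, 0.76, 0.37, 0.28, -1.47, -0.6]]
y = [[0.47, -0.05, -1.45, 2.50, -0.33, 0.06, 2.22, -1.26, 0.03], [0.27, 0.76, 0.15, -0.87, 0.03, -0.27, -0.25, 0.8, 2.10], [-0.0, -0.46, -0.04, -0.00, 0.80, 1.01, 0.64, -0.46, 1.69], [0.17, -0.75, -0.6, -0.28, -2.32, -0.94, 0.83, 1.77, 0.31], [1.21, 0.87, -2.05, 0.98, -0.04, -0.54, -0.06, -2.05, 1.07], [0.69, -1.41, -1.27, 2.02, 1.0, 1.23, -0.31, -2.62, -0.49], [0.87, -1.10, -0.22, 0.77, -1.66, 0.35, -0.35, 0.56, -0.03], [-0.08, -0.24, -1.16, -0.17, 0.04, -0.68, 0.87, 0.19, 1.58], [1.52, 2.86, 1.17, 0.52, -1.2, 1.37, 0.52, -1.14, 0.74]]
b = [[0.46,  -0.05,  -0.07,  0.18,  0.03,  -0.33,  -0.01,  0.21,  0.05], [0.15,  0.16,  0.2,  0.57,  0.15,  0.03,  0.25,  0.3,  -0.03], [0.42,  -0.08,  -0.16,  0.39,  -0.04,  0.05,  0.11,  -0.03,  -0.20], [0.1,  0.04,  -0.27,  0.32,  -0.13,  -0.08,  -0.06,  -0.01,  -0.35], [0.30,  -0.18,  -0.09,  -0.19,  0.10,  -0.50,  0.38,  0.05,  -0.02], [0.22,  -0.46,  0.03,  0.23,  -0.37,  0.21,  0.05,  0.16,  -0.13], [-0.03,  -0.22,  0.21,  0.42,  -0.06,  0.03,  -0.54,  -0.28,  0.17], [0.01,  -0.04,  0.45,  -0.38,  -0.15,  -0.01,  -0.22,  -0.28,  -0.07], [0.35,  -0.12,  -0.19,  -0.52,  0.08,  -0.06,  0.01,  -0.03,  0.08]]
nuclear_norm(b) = 5.46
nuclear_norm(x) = 14.49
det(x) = 0.00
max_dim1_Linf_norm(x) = 1.67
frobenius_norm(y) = 9.90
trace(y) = 2.68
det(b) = 0.00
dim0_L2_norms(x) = [1.18, 2.56, 2.1, 2.0, 3.0, 1.9, 2.35, 2.44, 2.22]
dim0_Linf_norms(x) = [0.68, 1.63, 1.33, 1.14, 1.67, 1.1, 1.45, 1.47, 1.45]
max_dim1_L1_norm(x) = 8.35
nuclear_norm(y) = 23.47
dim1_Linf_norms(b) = [0.46, 0.57, 0.42, 0.35, 0.5, 0.46, 0.54, 0.45, 0.52]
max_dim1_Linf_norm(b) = 0.57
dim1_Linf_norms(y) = [2.5, 2.1, 1.69, 2.32, 2.05, 2.62, 1.66, 1.58, 2.86]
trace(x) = -3.59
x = b @ y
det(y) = 0.00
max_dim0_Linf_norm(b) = 0.57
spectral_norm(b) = 1.22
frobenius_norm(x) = 6.73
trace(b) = 0.35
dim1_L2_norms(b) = [0.64, 0.77, 0.65, 0.58, 0.76, 0.73, 0.82, 0.71, 0.68]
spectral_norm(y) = 6.09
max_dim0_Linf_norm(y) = 2.86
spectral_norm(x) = 5.00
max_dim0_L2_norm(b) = 1.14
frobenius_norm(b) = 2.12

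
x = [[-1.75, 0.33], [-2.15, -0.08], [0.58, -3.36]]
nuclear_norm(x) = 6.16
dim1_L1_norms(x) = [2.08, 2.23, 3.94]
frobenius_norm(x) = 4.41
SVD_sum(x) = [[-0.50, 0.97], [-0.42, 0.81], [1.49, -2.9]] + [[-1.25, -0.64], [-1.73, -0.89], [-0.91, -0.46]]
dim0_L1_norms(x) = [4.48, 3.77]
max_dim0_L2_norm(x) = 3.38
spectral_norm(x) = 3.55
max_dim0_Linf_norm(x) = 3.36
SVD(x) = [[0.31, 0.54], [0.26, 0.75], [-0.92, 0.39]] @ diag([3.551372142101536, 2.610374668185613]) @ [[-0.46, 0.89], [-0.89, -0.46]]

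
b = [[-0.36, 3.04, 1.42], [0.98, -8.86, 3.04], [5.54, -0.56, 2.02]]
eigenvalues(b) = [4.44, -3.21, -8.43]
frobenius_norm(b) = 11.63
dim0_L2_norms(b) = [5.64, 9.38, 3.92]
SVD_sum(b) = [[-0.59, 2.28, -0.74], [2.22, -8.62, 2.81], [0.58, -2.26, 0.73]] + [[0.96, 0.35, 0.30], [-1.02, -0.37, -0.32], [4.86, 1.75, 1.54]] + [[-0.74, 0.41, 1.86], [-0.22, 0.12, 0.56], [0.1, -0.06, -0.25]]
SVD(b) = [[-0.25, 0.19, 0.95], [0.94, -0.20, 0.28], [0.25, 0.96, -0.13]] @ diag([9.95488670814536, 5.609078934153189, 2.1478510512672244]) @ [[0.24, -0.92, 0.30], [0.9, 0.32, 0.29], [-0.36, 0.20, 0.91]]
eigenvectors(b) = [[-0.41,-0.65,0.38], [-0.23,0.27,-0.89], [-0.88,0.71,-0.25]]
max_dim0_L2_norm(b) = 9.38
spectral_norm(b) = 9.95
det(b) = 119.93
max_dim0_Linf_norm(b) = 8.86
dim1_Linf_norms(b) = [3.04, 8.86, 5.54]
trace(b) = -7.20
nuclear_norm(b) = 17.71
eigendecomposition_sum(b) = [[1.53, 0.30, 1.27], [0.87, 0.17, 0.72], [3.30, 0.64, 2.74]] + [[-2.24, -1.34, 1.39], [0.94, 0.56, -0.58], [2.47, 1.48, -1.53]] + [[0.35, 4.09, -1.24], [-0.83, -9.59, 2.9], [-0.23, -2.68, 0.81]]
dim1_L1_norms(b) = [4.82, 12.88, 8.12]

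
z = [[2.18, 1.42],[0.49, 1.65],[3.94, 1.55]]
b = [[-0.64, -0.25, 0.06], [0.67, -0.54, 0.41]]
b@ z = [[-1.28, -1.23], [2.81, 0.70]]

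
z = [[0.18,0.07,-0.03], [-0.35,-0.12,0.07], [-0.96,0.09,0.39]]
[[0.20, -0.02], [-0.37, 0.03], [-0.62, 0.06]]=z @ [[0.73, -0.00], [0.94, -0.17], [-0.02, 0.20]]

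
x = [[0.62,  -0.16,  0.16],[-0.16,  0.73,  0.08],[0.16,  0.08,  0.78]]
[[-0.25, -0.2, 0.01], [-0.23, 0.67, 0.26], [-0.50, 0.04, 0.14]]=x @ [[-0.35, -0.08, 0.07],  [-0.34, 0.91, 0.36],  [-0.53, -0.03, 0.13]]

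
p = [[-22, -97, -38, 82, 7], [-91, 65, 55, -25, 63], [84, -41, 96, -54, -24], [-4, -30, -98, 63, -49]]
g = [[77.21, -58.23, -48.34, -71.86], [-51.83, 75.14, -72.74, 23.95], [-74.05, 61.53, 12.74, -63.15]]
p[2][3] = -54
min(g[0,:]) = -71.86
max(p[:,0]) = 84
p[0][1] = -97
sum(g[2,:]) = -62.92999999999999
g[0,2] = -48.34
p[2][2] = 96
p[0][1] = -97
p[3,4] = -49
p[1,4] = 63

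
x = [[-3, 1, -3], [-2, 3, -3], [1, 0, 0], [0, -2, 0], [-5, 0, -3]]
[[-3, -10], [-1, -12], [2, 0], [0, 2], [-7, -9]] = x @[[2, 0], [0, -1], [-1, 3]]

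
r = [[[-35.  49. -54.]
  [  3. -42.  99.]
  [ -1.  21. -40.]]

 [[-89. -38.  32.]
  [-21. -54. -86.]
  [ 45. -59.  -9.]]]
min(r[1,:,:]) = -89.0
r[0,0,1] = 49.0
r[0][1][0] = 3.0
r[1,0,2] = 32.0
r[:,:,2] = [[-54.0, 99.0, -40.0], [32.0, -86.0, -9.0]]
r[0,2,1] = 21.0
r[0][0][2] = -54.0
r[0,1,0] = 3.0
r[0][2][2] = -40.0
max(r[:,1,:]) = 99.0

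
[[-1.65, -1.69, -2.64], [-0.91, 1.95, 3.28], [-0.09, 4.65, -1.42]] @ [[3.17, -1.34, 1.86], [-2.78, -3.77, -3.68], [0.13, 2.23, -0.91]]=[[-0.88, 2.70, 5.55], [-7.88, 1.18, -11.85], [-13.4, -20.58, -15.99]]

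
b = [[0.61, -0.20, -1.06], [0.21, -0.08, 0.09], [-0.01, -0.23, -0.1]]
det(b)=0.066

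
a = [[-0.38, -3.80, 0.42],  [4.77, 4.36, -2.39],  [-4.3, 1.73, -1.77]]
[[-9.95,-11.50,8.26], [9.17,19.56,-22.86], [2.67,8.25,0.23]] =a @ [[-0.00, 0.28, -1.87], [2.75, 2.70, -1.68], [1.18, -2.70, 2.77]]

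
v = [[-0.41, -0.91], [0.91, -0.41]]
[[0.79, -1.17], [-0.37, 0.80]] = v @ [[-0.66, 1.21], [-0.57, 0.74]]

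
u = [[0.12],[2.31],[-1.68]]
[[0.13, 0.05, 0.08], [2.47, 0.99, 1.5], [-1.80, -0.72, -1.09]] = u @ [[1.07, 0.43, 0.65]]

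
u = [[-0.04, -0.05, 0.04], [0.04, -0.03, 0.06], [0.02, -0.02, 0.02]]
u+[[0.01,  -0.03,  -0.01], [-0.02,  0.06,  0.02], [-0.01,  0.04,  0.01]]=[[-0.03, -0.08, 0.03], [0.02, 0.03, 0.08], [0.01, 0.02, 0.03]]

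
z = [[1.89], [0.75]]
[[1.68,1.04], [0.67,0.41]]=z@[[0.89, 0.55]]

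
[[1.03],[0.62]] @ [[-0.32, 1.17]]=[[-0.33, 1.21], [-0.2, 0.73]]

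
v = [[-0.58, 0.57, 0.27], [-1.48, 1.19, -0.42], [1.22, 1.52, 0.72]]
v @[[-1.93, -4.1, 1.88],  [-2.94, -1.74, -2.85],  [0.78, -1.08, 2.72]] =[[-0.35, 1.09, -1.98], [-0.97, 4.45, -7.32], [-6.26, -8.42, -0.08]]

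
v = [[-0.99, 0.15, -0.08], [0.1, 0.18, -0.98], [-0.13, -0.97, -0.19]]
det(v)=1.003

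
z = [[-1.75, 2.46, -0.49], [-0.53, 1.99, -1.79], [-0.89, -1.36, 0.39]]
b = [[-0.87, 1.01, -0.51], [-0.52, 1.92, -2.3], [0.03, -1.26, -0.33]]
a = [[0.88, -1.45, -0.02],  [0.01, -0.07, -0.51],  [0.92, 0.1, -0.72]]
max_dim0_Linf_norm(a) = 1.45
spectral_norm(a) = 1.78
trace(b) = 0.72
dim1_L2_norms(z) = [3.06, 2.73, 1.67]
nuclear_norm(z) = 6.57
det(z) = 6.11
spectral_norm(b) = 3.34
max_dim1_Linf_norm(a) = 1.45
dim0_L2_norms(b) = [1.01, 2.51, 2.38]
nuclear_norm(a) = 3.26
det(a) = 0.76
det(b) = 2.52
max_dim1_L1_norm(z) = 4.7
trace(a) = 0.09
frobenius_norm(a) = 2.13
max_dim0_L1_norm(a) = 1.81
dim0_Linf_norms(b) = [0.87, 1.92, 2.3]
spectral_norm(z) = 4.01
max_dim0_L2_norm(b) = 2.51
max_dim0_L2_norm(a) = 1.46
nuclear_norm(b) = 5.17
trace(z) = 0.63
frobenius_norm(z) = 4.43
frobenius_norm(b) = 3.60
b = z + a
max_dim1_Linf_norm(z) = 2.46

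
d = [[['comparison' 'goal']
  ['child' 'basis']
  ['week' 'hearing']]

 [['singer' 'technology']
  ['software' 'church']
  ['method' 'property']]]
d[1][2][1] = 'property'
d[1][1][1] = 'church'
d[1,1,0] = 'software'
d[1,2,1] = 'property'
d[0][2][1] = 'hearing'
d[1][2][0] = 'method'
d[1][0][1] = 'technology'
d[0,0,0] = 'comparison'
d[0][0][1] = 'goal'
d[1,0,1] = 'technology'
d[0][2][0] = 'week'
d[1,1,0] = 'software'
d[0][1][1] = 'basis'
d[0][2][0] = 'week'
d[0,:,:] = [['comparison', 'goal'], ['child', 'basis'], ['week', 'hearing']]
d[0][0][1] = 'goal'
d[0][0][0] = 'comparison'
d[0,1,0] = 'child'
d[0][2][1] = 'hearing'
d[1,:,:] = [['singer', 'technology'], ['software', 'church'], ['method', 'property']]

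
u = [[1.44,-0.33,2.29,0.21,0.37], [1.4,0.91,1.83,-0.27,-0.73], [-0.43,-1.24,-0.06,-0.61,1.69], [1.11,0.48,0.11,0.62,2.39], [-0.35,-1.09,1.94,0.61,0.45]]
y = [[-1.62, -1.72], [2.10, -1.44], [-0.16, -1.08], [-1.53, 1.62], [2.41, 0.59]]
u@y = [[-2.82, -3.92], [-2.0, -6.56], [3.11, 2.6], [4.00, -0.3], [-1.88, 1.33]]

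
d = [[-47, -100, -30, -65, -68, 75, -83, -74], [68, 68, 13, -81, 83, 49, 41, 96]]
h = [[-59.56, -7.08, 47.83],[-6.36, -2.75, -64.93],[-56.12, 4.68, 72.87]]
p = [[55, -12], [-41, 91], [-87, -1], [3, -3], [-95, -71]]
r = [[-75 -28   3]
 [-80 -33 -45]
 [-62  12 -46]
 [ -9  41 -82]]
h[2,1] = 4.68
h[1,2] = -64.93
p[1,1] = 91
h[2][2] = 72.87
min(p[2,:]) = -87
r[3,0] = -9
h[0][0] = -59.56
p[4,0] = -95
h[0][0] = -59.56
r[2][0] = -62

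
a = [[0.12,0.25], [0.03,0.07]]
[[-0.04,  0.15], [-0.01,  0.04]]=a@[[-0.62,  0.06], [0.14,  0.58]]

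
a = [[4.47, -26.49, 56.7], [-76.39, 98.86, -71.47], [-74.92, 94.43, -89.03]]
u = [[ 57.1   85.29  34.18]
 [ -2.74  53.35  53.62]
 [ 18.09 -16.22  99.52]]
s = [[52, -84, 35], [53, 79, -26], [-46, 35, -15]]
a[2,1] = 94.43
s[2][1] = 35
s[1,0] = 53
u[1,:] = [-2.74, 53.35, 53.62]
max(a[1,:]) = 98.86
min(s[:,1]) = -84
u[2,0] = 18.09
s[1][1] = 79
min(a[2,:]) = -89.03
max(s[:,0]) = 53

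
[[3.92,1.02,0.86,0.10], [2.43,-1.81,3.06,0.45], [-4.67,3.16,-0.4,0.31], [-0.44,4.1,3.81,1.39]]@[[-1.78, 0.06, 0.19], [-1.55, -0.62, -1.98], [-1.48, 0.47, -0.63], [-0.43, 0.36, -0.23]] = [[-9.87, 0.04, -1.84],  [-6.24, 2.87, 2.01],  [3.87, -2.32, -6.96],  [-11.81, -0.28, -10.92]]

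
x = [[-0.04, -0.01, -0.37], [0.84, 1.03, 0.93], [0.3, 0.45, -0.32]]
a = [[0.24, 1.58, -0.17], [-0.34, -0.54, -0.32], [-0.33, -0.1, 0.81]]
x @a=[[0.12, -0.02, -0.29],[-0.46, 0.68, 0.28],[0.02, 0.26, -0.45]]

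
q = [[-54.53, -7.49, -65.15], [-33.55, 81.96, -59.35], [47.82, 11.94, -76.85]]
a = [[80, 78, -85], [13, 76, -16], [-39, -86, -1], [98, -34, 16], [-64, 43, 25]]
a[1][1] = 76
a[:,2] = [-85, -16, -1, 16, 25]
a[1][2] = -16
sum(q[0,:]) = -127.17000000000002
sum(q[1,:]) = -10.940000000000005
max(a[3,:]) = 98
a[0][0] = 80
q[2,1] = 11.94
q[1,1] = 81.96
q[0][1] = -7.49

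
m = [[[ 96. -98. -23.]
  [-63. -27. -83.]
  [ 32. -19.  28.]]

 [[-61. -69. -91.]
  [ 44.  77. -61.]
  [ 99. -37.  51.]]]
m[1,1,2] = -61.0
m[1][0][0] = -61.0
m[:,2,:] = [[32.0, -19.0, 28.0], [99.0, -37.0, 51.0]]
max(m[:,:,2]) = 51.0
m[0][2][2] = 28.0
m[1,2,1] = -37.0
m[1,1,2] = -61.0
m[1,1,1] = 77.0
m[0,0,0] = 96.0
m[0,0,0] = 96.0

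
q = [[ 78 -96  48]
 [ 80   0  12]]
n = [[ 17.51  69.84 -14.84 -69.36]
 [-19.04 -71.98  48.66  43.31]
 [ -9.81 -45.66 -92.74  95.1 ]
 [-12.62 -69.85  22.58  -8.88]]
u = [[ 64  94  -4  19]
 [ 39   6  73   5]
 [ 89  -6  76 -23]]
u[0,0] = 64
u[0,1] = 94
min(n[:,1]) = -71.98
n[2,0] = -9.81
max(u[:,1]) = 94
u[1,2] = 73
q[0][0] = 78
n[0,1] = 69.84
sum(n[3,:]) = -68.77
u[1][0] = 39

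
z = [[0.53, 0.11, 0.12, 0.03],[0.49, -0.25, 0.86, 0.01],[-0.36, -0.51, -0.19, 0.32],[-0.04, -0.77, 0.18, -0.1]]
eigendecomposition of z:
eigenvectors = [[(-0.84+0j), (-0.14-0.02j), (-0.14+0.02j), (-0.06+0j)], [0.05+0.00j, (0.01-0.56j), (0.01+0.56j), (0.48+0j)], [0.52+0.00j, 0.51-0.18j, 0.51+0.18j, -0.15+0.00j], [(0.16+0j), (0.61+0j), 0.61-0.00j, (0.86+0j)]]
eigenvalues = [(0.44+0j), (0.05+0.66j), (0.05-0.66j), (-0.55+0j)]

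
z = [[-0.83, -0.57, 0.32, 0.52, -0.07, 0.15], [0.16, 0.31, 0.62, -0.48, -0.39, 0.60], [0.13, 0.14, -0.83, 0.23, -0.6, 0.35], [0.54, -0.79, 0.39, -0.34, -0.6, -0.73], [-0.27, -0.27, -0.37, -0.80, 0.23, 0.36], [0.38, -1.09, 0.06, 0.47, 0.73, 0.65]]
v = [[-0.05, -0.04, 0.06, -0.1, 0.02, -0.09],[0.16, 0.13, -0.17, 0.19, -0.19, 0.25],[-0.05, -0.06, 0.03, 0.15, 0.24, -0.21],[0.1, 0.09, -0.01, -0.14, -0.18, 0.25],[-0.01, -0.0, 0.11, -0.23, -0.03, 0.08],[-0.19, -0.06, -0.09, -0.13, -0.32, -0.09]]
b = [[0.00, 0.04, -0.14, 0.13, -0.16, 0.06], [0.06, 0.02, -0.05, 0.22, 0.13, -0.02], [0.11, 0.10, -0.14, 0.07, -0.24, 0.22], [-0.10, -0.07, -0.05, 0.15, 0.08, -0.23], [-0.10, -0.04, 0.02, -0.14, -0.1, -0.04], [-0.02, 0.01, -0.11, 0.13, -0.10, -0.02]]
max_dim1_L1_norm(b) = 0.88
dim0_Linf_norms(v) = [0.19, 0.13, 0.17, 0.23, 0.32, 0.25]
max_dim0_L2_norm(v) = 0.48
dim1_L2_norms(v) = [0.16, 0.45, 0.36, 0.36, 0.27, 0.42]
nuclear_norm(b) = 1.19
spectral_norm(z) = 1.72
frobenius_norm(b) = 0.69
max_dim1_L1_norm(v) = 1.09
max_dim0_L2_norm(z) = 1.53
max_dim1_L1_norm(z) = 3.39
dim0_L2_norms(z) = [1.11, 1.53, 1.21, 1.24, 1.21, 1.26]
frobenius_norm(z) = 3.10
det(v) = -0.00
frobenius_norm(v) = 0.86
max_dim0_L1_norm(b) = 0.84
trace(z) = -0.81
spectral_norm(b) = 0.50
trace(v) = -0.15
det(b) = 0.00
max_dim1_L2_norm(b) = 0.39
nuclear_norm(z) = 7.39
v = z @ b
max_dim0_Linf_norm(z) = 1.09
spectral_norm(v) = 0.63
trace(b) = -0.09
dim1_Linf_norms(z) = [0.83, 0.62, 0.83, 0.79, 0.8, 1.09]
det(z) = -2.98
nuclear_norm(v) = 1.49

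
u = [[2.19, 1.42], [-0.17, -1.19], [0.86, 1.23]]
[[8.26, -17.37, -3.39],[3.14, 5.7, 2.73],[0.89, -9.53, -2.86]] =u @ [[6.04,  -5.32,  -0.07], [-3.50,  -4.03,  -2.28]]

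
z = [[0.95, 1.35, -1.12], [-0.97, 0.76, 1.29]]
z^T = [[0.95,-0.97], [1.35,0.76], [-1.12,1.29]]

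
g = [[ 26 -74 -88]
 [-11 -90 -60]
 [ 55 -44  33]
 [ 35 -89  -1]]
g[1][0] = -11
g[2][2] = 33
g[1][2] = -60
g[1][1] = -90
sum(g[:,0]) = 105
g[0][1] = -74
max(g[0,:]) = 26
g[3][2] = -1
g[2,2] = 33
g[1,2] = -60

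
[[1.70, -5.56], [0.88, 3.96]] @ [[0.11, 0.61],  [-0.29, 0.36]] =[[1.80, -0.96], [-1.05, 1.96]]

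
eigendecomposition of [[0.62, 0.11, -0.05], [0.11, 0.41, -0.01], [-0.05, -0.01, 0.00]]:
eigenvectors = [[0.92, 0.39, 0.08], [0.39, -0.92, 0.00], [-0.07, -0.03, 1.0]]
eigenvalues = [0.67, 0.36, -0.0]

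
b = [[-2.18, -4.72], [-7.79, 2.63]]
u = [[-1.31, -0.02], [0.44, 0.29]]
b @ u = [[0.78, -1.33], [11.36, 0.92]]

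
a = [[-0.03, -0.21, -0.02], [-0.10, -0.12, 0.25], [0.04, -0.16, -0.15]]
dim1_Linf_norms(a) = [0.21, 0.25, 0.16]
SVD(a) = [[-0.24, 0.69, -0.68], [-0.94, 0.02, 0.35], [0.25, 0.72, 0.64]] @ diag([0.3143913455632743, 0.28811281367695185, 0.012210177315004228]) @ [[0.35, 0.39, -0.85], [0.02, -0.91, -0.41], [0.94, -0.13, 0.33]]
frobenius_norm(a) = 0.43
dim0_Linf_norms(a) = [0.1, 0.21, 0.25]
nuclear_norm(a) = 0.61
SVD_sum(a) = [[-0.03, -0.03, 0.06], [-0.10, -0.11, 0.25], [0.03, 0.03, -0.07]] + [[0.00, -0.18, -0.08], [0.00, -0.0, -0.00], [0.0, -0.19, -0.08]] + [[-0.01, 0.0, -0.00], [0.0, -0.00, 0.0], [0.01, -0.0, 0.0]]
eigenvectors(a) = [[(0.93+0j), 0.66+0.00j, 0.66-0.00j], [-0.04+0.00j, 0.28-0.46j, 0.28+0.46j], [(0.36+0j), (0.5+0.19j), (0.5-0.19j)]]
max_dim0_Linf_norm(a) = 0.25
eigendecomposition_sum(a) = [[(-0.05-0j),0.02-0.00j,0.05-0.00j], [0.00+0.00j,-0.00+0.00j,-0.00+0.00j], [-0.02-0.00j,0.01-0.00j,(0.02-0j)]] + [[0.01-0.08j, (-0.12-0.01j), (-0.04+0.2j)], [(-0.05-0.04j), (-0.06+0.07j), 0.13+0.11j], [0.03-0.06j, -0.08-0.04j, -0.08+0.15j]] + [[0.01+0.08j, (-0.12+0.01j), (-0.04-0.2j)], [-0.05+0.04j, (-0.06-0.07j), 0.13-0.11j], [(0.03+0.06j), (-0.08+0.04j), -0.08-0.15j]]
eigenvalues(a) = [(-0.03+0j), (-0.14+0.14j), (-0.14-0.14j)]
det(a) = -0.00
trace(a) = -0.30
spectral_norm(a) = 0.31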